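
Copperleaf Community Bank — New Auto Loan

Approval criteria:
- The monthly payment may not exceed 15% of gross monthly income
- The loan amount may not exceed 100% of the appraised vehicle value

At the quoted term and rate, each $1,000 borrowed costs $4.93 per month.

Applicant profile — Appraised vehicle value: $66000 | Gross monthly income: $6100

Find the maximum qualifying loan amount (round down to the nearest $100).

Payment cap: 15% × $6,100 = $915/month.
At $4.93 per $1,000, that supports 915/4.93 × 1,000 ≈ $185,598 → $185,500.
LTV cap: 100% × $66,000 = $66,000 → $66,000.
Binding constraint: loan-to-value.

$66,000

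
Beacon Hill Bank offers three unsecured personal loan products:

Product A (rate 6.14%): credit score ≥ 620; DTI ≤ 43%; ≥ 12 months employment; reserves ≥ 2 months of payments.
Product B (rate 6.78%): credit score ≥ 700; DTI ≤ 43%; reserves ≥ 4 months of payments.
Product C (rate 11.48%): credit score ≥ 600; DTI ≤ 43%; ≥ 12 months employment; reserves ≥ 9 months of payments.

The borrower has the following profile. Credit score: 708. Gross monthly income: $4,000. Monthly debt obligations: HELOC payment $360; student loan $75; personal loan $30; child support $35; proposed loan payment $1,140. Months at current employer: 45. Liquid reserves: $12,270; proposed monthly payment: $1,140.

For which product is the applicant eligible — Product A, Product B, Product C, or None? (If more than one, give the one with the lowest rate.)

Total debts = (360 + 75 + 30 + 35 + 1,140) = 1,640; DTI = 1,640/4,000 = 41%.
Reserves = 12,270/1,140 = 10.8 months.
Product A: score 708 ≥ 620; DTI 41% ≤ 43%; employment 45 ≥ 12 mo; reserves 10.8 ≥ 2 mo → qualifies.
Product B: score 708 ≥ 700; DTI 41% ≤ 43%; reserves 10.8 ≥ 4 mo → qualifies.
Product C: score 708 ≥ 600; DTI 41% ≤ 43%; employment 45 ≥ 12 mo; reserves 10.8 ≥ 9 mo → qualifies.
Qualifying: Product A, Product B, Product C. Lowest rate is 6.14% → Product A.

Product A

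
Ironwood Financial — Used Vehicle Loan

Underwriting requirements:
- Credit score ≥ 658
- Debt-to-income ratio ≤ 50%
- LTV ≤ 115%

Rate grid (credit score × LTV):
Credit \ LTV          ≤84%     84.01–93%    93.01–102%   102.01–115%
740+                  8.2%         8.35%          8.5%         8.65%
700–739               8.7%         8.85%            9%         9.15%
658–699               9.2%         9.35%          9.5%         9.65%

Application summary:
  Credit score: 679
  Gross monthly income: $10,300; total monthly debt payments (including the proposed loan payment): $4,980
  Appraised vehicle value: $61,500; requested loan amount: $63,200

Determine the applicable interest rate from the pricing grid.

9.65%

Credit score 679 ≥ 658; Debt-to-income = 4,980/10,300 = 48.3% — meets 50% limit
LTV = 63,200/61,500 = 102.8% ≤ 115%
Score 679 is in the 658–699 band; LTV 102.8% is in the 102.01–115% band → 9.65%.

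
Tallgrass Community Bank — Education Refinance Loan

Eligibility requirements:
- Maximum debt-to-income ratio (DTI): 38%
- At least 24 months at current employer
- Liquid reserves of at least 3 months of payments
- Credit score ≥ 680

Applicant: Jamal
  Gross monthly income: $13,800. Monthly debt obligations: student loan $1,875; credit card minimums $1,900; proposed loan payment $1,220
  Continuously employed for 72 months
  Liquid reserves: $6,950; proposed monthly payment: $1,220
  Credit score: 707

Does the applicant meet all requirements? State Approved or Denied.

Total monthly debts = (1,875 + 1,900 + 1,220) = 4,995. DTI = 4,995/13,800 = 36.2% ≤ 38%
Employment 72 ≥ 24 months
Reserves = 6,950/1,220 = 5.7 months ≥ 3
Credit score 707 ≥ 680 (meets)
All criteria satisfied.

Approved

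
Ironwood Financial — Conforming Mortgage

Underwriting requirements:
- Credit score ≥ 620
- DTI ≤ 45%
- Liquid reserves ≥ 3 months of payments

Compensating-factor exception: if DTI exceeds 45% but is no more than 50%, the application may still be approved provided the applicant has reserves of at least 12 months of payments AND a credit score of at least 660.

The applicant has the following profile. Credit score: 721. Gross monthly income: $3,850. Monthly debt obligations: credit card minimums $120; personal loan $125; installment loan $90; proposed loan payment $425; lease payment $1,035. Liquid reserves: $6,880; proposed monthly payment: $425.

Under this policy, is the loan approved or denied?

Credit score 721 ≥ 620 (meets base)
Total debts = (120 + 125 + 90 + 425 + 1,035) = 1,795. DTI = 1,795/3,850 = 46.6% > 45% — standard DTI limit exceeded.
Reserves = 6,880/425 = 16.2 months ≥ 3
DTI 46.6% is within the 45%–50% exception band; checking compensating factors.
Reserves 16.2 ≥ 12 months; credit score 721 ≥ 660.
Both compensating conditions met → exception applies.

Approved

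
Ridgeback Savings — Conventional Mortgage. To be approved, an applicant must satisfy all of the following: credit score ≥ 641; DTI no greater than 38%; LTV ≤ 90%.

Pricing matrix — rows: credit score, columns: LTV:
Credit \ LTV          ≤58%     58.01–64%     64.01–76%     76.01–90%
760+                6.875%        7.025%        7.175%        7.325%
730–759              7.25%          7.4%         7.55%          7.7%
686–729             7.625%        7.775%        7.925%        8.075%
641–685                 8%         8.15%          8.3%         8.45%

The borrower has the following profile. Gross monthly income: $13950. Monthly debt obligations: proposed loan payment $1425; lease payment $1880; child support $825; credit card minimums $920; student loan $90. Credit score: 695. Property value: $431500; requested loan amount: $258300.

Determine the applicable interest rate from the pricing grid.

7.775%

Credit score 695 ≥ 641; Total monthly debts = (1,425 + 1,880 + 825 + 920 + 90) = 5,140. DTI: 5,140 ÷ 13,950 = 36.8%, within the 38% cap
LTV: 258,300 ÷ 431,500 = 59.9%, within 90% cap
Score 695 is in the 686–729 band; LTV 59.9% is in the 58.01–64% band → 7.775%.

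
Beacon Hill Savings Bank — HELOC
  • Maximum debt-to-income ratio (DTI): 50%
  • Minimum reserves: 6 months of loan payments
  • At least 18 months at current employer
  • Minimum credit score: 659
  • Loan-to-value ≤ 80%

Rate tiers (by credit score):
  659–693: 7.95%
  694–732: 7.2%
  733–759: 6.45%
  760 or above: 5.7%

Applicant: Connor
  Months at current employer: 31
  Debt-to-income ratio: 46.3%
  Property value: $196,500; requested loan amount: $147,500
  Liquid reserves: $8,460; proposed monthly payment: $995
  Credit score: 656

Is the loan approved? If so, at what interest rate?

Denied

Credit score 656 < 659 (below minimum)
DTI 46.3% ≤ 50%
LTV = 147,500/196,500 = 75.1% ≤ 80%
Employment 31 ≥ 18 months
Liquid reserves cover 8,460/995 = 8.5 months — ≥ 6 required
Not all requirements met → denied.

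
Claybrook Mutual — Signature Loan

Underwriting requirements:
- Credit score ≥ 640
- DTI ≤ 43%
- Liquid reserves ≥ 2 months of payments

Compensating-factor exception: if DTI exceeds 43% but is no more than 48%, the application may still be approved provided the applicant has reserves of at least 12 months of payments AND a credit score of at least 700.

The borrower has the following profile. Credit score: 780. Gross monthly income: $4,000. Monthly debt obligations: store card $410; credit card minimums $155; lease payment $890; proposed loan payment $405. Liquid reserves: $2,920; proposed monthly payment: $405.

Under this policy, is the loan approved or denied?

Credit score 780 ≥ 640 (meets base)
Total debts = (410 + 155 + 890 + 405) = 1,860. DTI = 1,860/4,000 = 46.5% > 43% — standard DTI limit exceeded.
Liquid reserves cover 2,920/405 = 7.2 months — ≥ 2 required
DTI 46.5% is within the 43%–48% exception band; checking compensating factors.
Override check — reserves: 7.2 mo (short of 12); score: 780 (ok).
Override conditions not both satisfied; exception does not apply.

Denied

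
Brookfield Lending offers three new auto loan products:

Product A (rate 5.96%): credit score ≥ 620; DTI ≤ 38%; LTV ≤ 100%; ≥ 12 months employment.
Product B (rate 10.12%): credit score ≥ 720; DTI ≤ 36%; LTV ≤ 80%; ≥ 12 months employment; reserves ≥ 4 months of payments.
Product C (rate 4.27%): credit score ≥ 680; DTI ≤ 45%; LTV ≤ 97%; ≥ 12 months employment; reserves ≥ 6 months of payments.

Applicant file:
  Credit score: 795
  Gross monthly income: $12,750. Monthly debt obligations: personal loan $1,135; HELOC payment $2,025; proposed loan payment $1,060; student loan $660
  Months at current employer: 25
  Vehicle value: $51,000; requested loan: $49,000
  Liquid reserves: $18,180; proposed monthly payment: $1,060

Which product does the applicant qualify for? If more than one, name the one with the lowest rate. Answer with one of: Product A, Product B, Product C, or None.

Total debts = (1,135 + 2,025 + 1,060 + 660) = 4,880; DTI = 4,880/12,750 = 38.3%.
LTV = 49,000/51,000 = 96.1%.
Reserves = 18,180/1,060 = 17.2 months.
Product A: score 795 ≥ 620; DTI 38.3% > 38%; LTV 96.1% ≤ 100%; employment 25 ≥ 12 mo → does not qualify.
Product B: score 795 ≥ 720; DTI 38.3% > 36%; LTV 96.1% > 80%; employment 25 ≥ 12 mo; reserves 17.2 ≥ 4 mo → does not qualify.
Product C: score 795 ≥ 680; DTI 38.3% ≤ 45%; LTV 96.1% ≤ 97%; employment 25 ≥ 12 mo; reserves 17.2 ≥ 6 mo → qualifies.

Product C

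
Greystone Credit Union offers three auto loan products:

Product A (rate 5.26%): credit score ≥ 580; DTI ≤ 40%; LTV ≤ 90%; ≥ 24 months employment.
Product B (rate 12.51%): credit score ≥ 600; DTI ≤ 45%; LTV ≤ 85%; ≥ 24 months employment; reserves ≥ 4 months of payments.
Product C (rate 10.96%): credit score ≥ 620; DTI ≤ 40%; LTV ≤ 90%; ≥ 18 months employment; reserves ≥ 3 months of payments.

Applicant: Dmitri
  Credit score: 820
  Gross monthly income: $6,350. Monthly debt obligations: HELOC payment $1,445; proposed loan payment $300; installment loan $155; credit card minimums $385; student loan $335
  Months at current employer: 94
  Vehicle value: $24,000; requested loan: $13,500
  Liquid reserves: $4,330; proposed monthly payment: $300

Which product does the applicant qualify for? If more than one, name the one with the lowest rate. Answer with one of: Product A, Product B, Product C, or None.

Product B

Total debts = (1,445 + 300 + 155 + 385 + 335) = 2,620; DTI = 2,620/6,350 = 41.3%.
LTV = 13,500/24,000 = 56.2%.
Reserves = 4,330/300 = 14.4 months.
Product A: score 820 ≥ 580; DTI 41.3% > 40%; LTV 56.2% ≤ 90%; employment 94 ≥ 24 mo → does not qualify.
Product B: score 820 ≥ 600; DTI 41.3% ≤ 45%; LTV 56.2% ≤ 85%; employment 94 ≥ 24 mo; reserves 14.4 ≥ 4 mo → qualifies.
Product C: score 820 ≥ 620; DTI 41.3% > 40%; LTV 56.2% ≤ 90%; employment 94 ≥ 18 mo; reserves 14.4 ≥ 3 mo → does not qualify.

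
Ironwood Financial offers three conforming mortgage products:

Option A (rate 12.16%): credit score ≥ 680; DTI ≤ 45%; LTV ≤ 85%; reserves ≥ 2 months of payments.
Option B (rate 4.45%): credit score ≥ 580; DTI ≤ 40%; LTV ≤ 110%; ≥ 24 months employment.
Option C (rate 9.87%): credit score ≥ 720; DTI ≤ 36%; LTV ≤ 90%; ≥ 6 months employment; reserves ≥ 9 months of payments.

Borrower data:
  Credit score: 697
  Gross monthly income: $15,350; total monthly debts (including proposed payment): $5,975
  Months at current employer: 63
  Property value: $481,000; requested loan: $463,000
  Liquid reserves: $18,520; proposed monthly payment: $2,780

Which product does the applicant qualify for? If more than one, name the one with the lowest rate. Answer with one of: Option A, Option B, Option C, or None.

Option B

DTI = 5,975/15,350 = 38.9%.
LTV = 463,000/481,000 = 96.3%.
Reserves = 18,520/2,780 = 6.7 months.
Option A: score 697 ≥ 680; DTI 38.9% ≤ 45%; LTV 96.3% > 85%; reserves 6.7 ≥ 2 mo → does not qualify.
Option B: score 697 ≥ 580; DTI 38.9% ≤ 40%; LTV 96.3% ≤ 110%; employment 63 ≥ 24 mo → qualifies.
Option C: score 697 < 720; DTI 38.9% > 36%; LTV 96.3% > 90%; employment 63 ≥ 6 mo; reserves 6.7 < 9 mo → does not qualify.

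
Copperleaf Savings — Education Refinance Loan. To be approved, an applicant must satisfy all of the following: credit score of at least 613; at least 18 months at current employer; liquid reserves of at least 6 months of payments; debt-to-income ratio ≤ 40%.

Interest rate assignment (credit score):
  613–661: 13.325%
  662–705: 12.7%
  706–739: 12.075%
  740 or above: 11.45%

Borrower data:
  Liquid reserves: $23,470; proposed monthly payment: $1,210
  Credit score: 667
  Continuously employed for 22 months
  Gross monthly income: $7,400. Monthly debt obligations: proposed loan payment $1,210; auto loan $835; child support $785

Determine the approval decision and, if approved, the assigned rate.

Credit score 667 ≥ 613 (meets minimum)
Reserves = 23,470/1,210 = 19.4 months ≥ 6
Employment 22 ≥ 18 months
Total monthly debts = (1,210 + 835 + 785) = 2,830. DTI = 2,830/7,400 = 38.2% ≤ 40%
All requirements met. Score 667 falls in the 662–705 tier → 12.7%.

Approved at 12.7%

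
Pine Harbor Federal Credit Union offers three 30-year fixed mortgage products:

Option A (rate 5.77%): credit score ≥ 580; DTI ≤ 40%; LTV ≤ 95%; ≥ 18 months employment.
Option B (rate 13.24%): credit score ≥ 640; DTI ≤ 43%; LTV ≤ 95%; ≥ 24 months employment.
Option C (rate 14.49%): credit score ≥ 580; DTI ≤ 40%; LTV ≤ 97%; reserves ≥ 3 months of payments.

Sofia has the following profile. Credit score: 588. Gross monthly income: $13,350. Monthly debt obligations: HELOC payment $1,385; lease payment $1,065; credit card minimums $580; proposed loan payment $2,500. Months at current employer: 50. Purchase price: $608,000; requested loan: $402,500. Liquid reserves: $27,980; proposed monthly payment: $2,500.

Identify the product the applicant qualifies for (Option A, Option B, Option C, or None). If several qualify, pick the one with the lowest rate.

Total debts = (1,385 + 1,065 + 580 + 2,500) = 5,530; DTI = 5,530/13,350 = 41.4%.
LTV = 402,500/608,000 = 66.2%.
Reserves = 27,980/2,500 = 11.2 months.
Option A: score 588 ≥ 580; DTI 41.4% > 40%; LTV 66.2% ≤ 95%; employment 50 ≥ 18 mo → does not qualify.
Option B: score 588 < 640; DTI 41.4% ≤ 43%; LTV 66.2% ≤ 95%; employment 50 ≥ 24 mo → does not qualify.
Option C: score 588 ≥ 580; DTI 41.4% > 40%; LTV 66.2% ≤ 97%; reserves 11.2 ≥ 3 mo → does not qualify.

None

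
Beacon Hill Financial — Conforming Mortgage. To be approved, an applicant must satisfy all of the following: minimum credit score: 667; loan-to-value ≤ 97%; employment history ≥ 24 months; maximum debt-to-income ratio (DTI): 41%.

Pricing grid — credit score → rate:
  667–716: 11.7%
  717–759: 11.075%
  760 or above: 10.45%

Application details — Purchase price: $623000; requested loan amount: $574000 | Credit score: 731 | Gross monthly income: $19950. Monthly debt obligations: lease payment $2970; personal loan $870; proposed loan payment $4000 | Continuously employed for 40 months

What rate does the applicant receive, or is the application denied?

Approved at 11.075%

Credit score 731 ≥ 667 (meets minimum)
Loan-to-value = 574,000/623,000 = 92.1% — pass (97% max)
Total monthly debts = (2,970 + 870 + 4,000) = 7,840. Debt-to-income = 7,840/19,950 = 39.3% — meets 41% limit
Employment 40 ≥ 24 months
All requirements met. Score 731 falls in the 717–759 tier → 11.075%.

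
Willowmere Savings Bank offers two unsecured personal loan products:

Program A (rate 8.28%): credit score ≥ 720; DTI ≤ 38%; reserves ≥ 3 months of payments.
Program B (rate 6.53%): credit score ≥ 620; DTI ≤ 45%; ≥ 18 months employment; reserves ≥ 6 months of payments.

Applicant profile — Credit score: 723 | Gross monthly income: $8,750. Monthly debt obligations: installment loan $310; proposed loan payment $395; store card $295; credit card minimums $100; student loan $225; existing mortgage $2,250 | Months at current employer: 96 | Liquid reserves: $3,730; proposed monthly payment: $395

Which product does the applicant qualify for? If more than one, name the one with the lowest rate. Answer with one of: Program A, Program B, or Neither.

Program B

Total debts = (310 + 395 + 295 + 100 + 225 + 2,250) = 3,575; DTI = 3,575/8,750 = 40.9%.
Reserves = 3,730/395 = 9.4 months.
Program A: score 723 ≥ 720; DTI 40.9% > 38%; reserves 9.4 ≥ 3 mo → does not qualify.
Program B: score 723 ≥ 620; DTI 40.9% ≤ 45%; employment 96 ≥ 18 mo; reserves 9.4 ≥ 6 mo → qualifies.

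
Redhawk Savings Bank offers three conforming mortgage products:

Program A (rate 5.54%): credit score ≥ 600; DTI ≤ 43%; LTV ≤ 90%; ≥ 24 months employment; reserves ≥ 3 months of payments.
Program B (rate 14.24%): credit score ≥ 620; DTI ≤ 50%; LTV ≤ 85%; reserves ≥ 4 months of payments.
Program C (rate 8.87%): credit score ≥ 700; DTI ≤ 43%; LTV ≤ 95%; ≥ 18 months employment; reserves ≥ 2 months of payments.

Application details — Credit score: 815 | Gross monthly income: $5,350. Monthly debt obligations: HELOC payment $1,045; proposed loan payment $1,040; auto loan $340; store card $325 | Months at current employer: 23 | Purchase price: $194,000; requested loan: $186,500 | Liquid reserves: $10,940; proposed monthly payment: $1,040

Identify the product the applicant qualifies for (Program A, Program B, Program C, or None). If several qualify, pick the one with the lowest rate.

None

Total debts = (1,045 + 1,040 + 340 + 325) = 2,750; DTI = 2,750/5,350 = 51.4%.
LTV = 186,500/194,000 = 96.1%.
Reserves = 10,940/1,040 = 10.5 months.
Program A: score 815 ≥ 600; DTI 51.4% > 43%; LTV 96.1% > 90%; employment 23 < 24 mo; reserves 10.5 ≥ 3 mo → does not qualify.
Program B: score 815 ≥ 620; DTI 51.4% > 50%; LTV 96.1% > 85%; reserves 10.5 ≥ 4 mo → does not qualify.
Program C: score 815 ≥ 700; DTI 51.4% > 43%; LTV 96.1% > 95%; employment 23 ≥ 18 mo; reserves 10.5 ≥ 2 mo → does not qualify.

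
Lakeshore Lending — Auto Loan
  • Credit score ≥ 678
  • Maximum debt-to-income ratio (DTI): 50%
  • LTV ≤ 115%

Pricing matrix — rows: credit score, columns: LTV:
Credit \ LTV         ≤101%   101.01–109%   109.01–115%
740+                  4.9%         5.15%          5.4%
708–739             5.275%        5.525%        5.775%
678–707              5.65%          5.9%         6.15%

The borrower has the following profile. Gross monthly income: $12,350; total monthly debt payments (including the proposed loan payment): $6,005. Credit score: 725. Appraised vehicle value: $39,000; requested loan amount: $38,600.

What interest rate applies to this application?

Credit score 725 ≥ 678; Debt-to-income = 6,005/12,350 = 48.6% — meets 50% limit
Loan-to-value = 38,600/39,000 = 99% — pass (115% max)
Score 725 is in the 708–739 band; LTV 99% is in the ≤101% band → 5.275%.

5.275%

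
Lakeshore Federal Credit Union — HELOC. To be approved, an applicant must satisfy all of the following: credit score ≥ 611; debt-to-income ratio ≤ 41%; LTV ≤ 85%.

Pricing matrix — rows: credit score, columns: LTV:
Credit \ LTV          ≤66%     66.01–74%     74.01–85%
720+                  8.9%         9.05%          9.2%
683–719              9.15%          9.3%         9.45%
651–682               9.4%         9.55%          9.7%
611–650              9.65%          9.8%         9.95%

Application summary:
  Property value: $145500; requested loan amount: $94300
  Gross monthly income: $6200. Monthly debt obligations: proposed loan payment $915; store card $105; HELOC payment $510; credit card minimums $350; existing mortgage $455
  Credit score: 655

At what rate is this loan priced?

Credit score 655 ≥ 611; Total monthly debts = (915 + 105 + 510 + 350 + 455) = 2,335. Debt-to-income = 2,335/6,200 = 37.7% — meets 41% limit
LTV = 94,300/145,500 = 64.8% ≤ 85%
Row: 655 falls in 651–682. Column: 64.8% falls in ≤66%. Rate = 9.4%.

9.4%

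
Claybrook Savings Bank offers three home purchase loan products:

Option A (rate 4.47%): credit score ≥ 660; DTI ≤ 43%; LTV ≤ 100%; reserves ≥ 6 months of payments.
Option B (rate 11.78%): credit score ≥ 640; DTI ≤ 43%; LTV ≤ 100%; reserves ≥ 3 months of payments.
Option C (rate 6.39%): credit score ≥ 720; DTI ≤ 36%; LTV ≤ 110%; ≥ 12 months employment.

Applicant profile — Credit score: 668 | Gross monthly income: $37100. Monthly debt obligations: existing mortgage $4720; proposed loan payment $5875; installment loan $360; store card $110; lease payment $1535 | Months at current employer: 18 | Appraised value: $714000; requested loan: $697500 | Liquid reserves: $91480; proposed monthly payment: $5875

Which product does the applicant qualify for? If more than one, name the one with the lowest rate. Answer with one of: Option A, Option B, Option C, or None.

Total debts = (4,720 + 5,875 + 360 + 110 + 1,535) = 12,600; DTI = 12,600/37,100 = 34%.
LTV = 697,500/714,000 = 97.7%.
Reserves = 91,480/5,875 = 15.6 months.
Option A: score 668 ≥ 660; DTI 34% ≤ 43%; LTV 97.7% ≤ 100%; reserves 15.6 ≥ 6 mo → qualifies.
Option B: score 668 ≥ 640; DTI 34% ≤ 43%; LTV 97.7% ≤ 100%; reserves 15.6 ≥ 3 mo → qualifies.
Option C: score 668 < 720; DTI 34% ≤ 36%; LTV 97.7% ≤ 110%; employment 18 ≥ 12 mo → does not qualify.
Qualifying: Option A, Option B. Lowest rate is 4.47% → Option A.

Option A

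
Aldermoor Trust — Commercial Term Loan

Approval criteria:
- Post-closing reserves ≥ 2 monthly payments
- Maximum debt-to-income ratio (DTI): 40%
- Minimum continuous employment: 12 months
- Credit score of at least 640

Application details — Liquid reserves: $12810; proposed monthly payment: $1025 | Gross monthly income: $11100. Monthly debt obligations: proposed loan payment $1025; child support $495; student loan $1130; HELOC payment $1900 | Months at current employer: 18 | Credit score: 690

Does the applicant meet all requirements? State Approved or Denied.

Reserves = 12,810/1,025 = 12.5 months ≥ 2
Total monthly debts = (1,025 + 495 + 1,130 + 1,900) = 4,550. DTI: 4,550 ÷ 11,100 = 41%, exceeds the 40% cap
Employment 18 ≥ 12 months
Credit score 690 ≥ 640 (meets)
Fails on DTI.

Denied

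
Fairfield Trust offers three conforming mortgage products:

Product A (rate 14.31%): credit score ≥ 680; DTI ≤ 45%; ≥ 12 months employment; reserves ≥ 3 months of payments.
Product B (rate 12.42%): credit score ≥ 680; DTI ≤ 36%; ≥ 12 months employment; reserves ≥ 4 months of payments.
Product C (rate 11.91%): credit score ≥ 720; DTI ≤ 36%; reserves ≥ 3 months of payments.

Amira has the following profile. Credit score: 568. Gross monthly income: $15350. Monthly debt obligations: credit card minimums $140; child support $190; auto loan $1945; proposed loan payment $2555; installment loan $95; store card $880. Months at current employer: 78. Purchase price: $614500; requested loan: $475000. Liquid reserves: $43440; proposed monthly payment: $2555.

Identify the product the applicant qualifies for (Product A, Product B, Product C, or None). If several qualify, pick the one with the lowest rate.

None

Total debts = (140 + 190 + 1,945 + 2,555 + 95 + 880) = 5,805; DTI = 5,805/15,350 = 37.8%.
LTV = 475,000/614,500 = 77.3%.
Reserves = 43,440/2,555 = 17.0 months.
Product A: score 568 < 680; DTI 37.8% ≤ 45%; employment 78 ≥ 12 mo; reserves 17.0 ≥ 3 mo → does not qualify.
Product B: score 568 < 680; DTI 37.8% > 36%; employment 78 ≥ 12 mo; reserves 17.0 ≥ 4 mo → does not qualify.
Product C: score 568 < 720; DTI 37.8% > 36%; reserves 17.0 ≥ 3 mo → does not qualify.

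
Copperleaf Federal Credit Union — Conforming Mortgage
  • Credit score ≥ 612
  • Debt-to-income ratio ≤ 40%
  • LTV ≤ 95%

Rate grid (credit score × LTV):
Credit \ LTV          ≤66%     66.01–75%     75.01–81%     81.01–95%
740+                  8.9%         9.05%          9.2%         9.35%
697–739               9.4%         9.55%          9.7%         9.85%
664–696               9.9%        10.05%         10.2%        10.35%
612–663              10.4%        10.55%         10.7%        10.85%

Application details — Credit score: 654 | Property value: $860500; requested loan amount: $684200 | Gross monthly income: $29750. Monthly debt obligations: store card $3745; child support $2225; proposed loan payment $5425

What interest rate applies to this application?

10.7%

Credit score 654 ≥ 612; Total monthly debts = (3,745 + 2,225 + 5,425) = 11,395. DTI = 11,395/29,750 = 38.3% ≤ 40%
LTV = 684,200/860,500 = 79.5% ≤ 95%
Score 654 is in the 612–663 band; LTV 79.5% is in the 75.01–81% band → 10.7%.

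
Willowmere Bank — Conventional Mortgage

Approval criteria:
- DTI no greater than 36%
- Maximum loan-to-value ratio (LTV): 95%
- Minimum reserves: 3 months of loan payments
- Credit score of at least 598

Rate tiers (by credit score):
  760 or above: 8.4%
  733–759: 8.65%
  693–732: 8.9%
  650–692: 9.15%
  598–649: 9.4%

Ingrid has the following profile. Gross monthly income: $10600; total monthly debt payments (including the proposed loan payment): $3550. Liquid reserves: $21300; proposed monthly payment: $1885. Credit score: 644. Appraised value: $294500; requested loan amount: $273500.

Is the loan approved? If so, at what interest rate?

Approved at 9.4%

Credit score 644 ≥ 598 (meets minimum)
LTV = 273,500/294,500 = 92.9% ≤ 95%
Liquid reserves cover 21,300/1,885 = 11.3 months — ≥ 3 required
DTI = 3,550/10,600 = 33.5% ≤ 36%
All requirements met. Score 644 falls in the 598–649 tier → 9.4%.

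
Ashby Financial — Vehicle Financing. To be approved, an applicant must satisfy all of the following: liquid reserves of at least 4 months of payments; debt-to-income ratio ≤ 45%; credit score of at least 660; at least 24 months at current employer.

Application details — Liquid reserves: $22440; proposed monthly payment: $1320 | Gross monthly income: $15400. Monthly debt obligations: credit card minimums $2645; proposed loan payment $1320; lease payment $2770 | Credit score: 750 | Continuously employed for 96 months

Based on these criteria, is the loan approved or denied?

Reserves = 22,440/1,320 = 17.0 months ≥ 4
Total monthly debts = (2,645 + 1,320 + 2,770) = 6,735. Debt-to-income = 6,735/15,400 = 43.7% — meets 45% limit
Credit score 750 ≥ 660 (meets)
Employment 96 ≥ 24 months
All criteria satisfied.

Approved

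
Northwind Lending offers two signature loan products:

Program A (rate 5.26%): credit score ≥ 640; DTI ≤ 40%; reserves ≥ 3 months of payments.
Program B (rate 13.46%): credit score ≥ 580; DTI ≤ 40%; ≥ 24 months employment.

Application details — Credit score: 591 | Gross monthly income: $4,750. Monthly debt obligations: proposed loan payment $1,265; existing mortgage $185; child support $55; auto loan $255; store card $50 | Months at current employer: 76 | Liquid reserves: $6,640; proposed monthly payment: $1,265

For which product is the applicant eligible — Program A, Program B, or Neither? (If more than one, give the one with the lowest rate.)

Total debts = (1,265 + 185 + 55 + 255 + 50) = 1,810; DTI = 1,810/4,750 = 38.1%.
Reserves = 6,640/1,265 = 5.2 months.
Program A: score 591 < 640; DTI 38.1% ≤ 40%; reserves 5.2 ≥ 3 mo → does not qualify.
Program B: score 591 ≥ 580; DTI 38.1% ≤ 40%; employment 76 ≥ 24 mo → qualifies.

Program B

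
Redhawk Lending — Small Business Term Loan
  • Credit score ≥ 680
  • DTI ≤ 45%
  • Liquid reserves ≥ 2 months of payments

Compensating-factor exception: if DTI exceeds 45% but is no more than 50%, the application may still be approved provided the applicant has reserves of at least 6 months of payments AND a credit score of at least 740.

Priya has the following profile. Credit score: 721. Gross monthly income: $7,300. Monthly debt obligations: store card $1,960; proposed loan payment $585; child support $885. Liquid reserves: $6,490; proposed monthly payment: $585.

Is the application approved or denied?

Denied

Credit score 721 ≥ 680 (meets base)
Total debts = (1,960 + 585 + 885) = 3,430. DTI = 3,430/7,300 = 47% > 45% — standard DTI limit exceeded.
Liquid reserves cover 6,490/585 = 11.1 months — ≥ 2 required
DTI 47% is within the 45%–50% exception band; checking compensating factors.
Override check — reserves: 11.1 mo (ok); score: 721 (below 740).
Compensating-factor requirement not fully met.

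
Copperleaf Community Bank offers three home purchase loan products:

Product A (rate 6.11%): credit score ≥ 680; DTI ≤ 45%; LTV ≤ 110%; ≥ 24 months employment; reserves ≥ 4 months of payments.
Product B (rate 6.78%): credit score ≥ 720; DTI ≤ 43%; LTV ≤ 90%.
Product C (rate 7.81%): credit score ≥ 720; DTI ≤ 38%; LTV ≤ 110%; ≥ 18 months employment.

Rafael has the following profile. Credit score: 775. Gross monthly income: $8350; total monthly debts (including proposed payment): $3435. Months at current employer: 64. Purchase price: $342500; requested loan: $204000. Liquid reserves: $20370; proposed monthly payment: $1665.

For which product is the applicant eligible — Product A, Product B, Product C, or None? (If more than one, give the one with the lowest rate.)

Product A

DTI = 3,435/8,350 = 41.1%.
LTV = 204,000/342,500 = 59.6%.
Reserves = 20,370/1,665 = 12.2 months.
Product A: score 775 ≥ 680; DTI 41.1% ≤ 45%; LTV 59.6% ≤ 110%; employment 64 ≥ 24 mo; reserves 12.2 ≥ 4 mo → qualifies.
Product B: score 775 ≥ 720; DTI 41.1% ≤ 43%; LTV 59.6% ≤ 90% → qualifies.
Product C: score 775 ≥ 720; DTI 41.1% > 38%; LTV 59.6% ≤ 110%; employment 64 ≥ 18 mo → does not qualify.
Qualifying: Product A, Product B. Lowest rate is 6.11% → Product A.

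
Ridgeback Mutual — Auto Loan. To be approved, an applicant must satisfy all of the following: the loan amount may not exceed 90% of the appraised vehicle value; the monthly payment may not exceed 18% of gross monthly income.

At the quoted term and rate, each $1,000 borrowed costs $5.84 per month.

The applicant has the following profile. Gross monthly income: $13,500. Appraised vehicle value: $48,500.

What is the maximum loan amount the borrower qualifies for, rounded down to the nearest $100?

$43,600

Payment cap: 18% × $13,500 = $2,430/month.
At $5.84 per $1,000, that supports 2,430/5.84 × 1,000 ≈ $416,095 → $416,000.
LTV cap: 90% × $48,500 = $43,650 → $43,600.
Binding constraint: loan-to-value.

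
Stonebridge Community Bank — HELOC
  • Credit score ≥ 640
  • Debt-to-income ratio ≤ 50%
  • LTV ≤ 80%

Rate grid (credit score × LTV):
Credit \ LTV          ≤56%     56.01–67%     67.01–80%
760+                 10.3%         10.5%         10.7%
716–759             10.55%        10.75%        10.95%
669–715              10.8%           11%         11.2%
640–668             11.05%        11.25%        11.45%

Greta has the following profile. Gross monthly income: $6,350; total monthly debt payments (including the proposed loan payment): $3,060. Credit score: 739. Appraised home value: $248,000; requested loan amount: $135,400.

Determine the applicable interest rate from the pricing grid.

10.55%

Credit score 739 ≥ 640; DTI = 3,060/6,350 = 48.2% ≤ 50%
Loan-to-value = 135,400/248,000 = 54.6% — pass (80% max)
Credit 739 → row 716–759; LTV 54.6% → column ≤56%. Grid cell → 10.55%.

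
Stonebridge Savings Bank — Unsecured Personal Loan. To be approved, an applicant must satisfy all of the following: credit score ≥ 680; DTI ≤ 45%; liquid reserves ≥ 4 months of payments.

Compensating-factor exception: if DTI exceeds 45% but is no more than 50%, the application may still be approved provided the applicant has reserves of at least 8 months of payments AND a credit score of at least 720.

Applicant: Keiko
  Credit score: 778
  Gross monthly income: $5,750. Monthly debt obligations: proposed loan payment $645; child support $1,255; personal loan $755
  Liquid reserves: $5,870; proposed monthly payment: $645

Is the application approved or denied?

Credit score 778 ≥ 680 (meets base)
Total debts = (645 + 1,255 + 755) = 2,655. DTI = 2,655/5,750 = 46.2% > 45% — standard DTI limit exceeded.
Liquid reserves cover 5,870/645 = 9.1 months — ≥ 4 required
46.2% falls in the override range (45%–50%), so the compensating-factor test applies.
Override check — reserves: 9.1 mo (ok); score: 778 (ok).
Both override conditions satisfied; DTI exception granted.

Approved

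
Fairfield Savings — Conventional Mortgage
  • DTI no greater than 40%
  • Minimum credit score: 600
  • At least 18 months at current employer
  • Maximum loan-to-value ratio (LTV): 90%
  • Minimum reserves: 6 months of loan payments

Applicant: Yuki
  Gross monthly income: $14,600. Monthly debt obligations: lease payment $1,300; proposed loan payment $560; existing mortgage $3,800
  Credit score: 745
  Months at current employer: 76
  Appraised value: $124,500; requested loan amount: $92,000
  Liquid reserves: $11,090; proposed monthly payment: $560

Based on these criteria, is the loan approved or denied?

Total monthly debts = (1,300 + 560 + 3,800) = 5,660. DTI = 5,660/14,600 = 38.8% ≤ 40%
Credit score 745 ≥ 600 (meets)
Employment 76 ≥ 18 months
Loan-to-value = 92,000/124,500 = 73.9% — pass (90% max)
Liquid reserves cover 11,090/560 = 19.8 months — ≥ 6 required
All criteria satisfied.

Approved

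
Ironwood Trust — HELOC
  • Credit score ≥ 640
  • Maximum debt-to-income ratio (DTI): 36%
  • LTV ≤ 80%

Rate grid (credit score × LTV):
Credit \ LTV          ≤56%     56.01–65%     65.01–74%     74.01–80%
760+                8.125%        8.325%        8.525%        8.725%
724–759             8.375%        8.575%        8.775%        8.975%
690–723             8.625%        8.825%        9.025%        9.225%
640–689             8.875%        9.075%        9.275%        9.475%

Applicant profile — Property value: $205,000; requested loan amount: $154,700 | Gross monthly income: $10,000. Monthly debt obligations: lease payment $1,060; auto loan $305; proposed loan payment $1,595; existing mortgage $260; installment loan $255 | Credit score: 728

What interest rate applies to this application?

8.975%

Credit score 728 ≥ 640; Total monthly debts = (1,060 + 305 + 1,595 + 260 + 255) = 3,475. DTI: 3,475 ÷ 10,000 = 34.8%, within the 36% cap
Loan-to-value = 154,700/205,000 = 75.5% — pass (80% max)
Row: 728 falls in 724–759. Column: 75.5% falls in 74.01–80%. Rate = 8.975%.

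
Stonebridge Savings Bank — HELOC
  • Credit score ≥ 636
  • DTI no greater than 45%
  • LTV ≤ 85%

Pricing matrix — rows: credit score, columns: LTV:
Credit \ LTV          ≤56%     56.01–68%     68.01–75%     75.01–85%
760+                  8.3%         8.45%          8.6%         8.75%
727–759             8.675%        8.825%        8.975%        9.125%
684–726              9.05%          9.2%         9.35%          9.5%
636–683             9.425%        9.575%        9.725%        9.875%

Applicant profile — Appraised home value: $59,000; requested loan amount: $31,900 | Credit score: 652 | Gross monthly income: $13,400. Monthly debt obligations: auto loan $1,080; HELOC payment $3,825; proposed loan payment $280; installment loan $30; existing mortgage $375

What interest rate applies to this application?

9.425%

Credit score 652 ≥ 636; Total monthly debts = (1,080 + 3,825 + 280 + 30 + 375) = 5,590. DTI = 5,590/13,400 = 41.7% ≤ 45%
LTV = 31,900/59,000 = 54.1% ≤ 85%
Credit 652 → row 636–683; LTV 54.1% → column ≤56%. Grid cell → 9.425%.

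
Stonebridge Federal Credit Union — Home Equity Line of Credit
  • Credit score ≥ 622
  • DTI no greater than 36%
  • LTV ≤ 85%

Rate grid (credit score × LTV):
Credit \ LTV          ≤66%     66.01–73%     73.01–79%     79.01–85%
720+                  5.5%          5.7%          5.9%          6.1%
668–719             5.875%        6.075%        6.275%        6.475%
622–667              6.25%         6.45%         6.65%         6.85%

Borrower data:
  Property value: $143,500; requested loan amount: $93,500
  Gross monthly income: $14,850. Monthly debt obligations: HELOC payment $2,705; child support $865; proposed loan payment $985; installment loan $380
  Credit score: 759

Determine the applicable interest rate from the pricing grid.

Credit score 759 ≥ 622; Total monthly debts = (2,705 + 865 + 985 + 380) = 4,935. Debt-to-income = 4,935/14,850 = 33.2% — meets 36% limit
LTV = 93,500/143,500 = 65.2% ≤ 85%
Score 759 is in the 720+ band; LTV 65.2% is in the ≤66% band → 5.5%.

5.5%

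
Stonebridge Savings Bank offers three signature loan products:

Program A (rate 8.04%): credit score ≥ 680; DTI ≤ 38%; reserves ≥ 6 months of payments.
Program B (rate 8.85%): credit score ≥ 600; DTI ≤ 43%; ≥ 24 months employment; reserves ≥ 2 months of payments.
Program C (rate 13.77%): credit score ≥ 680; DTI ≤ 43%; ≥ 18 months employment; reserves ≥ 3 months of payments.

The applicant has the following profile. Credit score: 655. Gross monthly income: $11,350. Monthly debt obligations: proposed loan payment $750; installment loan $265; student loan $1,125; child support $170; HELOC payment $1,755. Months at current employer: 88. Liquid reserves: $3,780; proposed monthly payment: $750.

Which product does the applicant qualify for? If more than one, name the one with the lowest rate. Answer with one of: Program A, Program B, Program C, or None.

Total debts = (750 + 265 + 1,125 + 170 + 1,755) = 4,065; DTI = 4,065/11,350 = 35.8%.
Reserves = 3,780/750 = 5.0 months.
Program A: score 655 < 680; DTI 35.8% ≤ 38%; reserves 5.0 < 6 mo → does not qualify.
Program B: score 655 ≥ 600; DTI 35.8% ≤ 43%; employment 88 ≥ 24 mo; reserves 5.0 ≥ 2 mo → qualifies.
Program C: score 655 < 680; DTI 35.8% ≤ 43%; employment 88 ≥ 18 mo; reserves 5.0 ≥ 3 mo → does not qualify.

Program B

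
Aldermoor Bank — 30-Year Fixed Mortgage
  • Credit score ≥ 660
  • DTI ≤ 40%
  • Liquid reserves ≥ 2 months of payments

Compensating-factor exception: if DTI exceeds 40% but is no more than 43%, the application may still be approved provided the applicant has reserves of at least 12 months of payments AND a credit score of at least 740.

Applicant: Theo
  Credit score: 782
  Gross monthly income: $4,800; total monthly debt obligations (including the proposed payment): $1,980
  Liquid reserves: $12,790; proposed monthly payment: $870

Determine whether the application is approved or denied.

Approved

Credit score 782 ≥ 660 (meets base)
DTI = 1,980/4,800 = 41.2% > 40% — standard DTI limit exceeded.
Reserves: 12,790 ÷ 870 = 14.7 months (meets 2-month minimum)
DTI 41.2% is within the 40%–43% exception band; checking compensating factors.
Override check — reserves: 14.7 mo (ok); score: 782 (ok).
Both override conditions satisfied; DTI exception granted.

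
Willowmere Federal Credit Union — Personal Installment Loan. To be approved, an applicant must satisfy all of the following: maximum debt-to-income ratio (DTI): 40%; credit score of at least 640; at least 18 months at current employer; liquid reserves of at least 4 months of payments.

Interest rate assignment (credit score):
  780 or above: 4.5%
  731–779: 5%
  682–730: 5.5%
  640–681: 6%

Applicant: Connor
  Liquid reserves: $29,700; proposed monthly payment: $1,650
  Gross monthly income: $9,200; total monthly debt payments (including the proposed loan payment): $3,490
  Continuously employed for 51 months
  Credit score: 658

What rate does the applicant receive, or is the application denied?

Approved at 6%

Credit score 658 ≥ 640 (meets minimum)
Liquid reserves cover 29,700/1,650 = 18.0 months — ≥ 4 required
DTI = 3,490/9,200 = 37.9% ≤ 40%
Employment 51 ≥ 18 months
All requirements met. Score 658 falls in the 640–681 tier → 6%.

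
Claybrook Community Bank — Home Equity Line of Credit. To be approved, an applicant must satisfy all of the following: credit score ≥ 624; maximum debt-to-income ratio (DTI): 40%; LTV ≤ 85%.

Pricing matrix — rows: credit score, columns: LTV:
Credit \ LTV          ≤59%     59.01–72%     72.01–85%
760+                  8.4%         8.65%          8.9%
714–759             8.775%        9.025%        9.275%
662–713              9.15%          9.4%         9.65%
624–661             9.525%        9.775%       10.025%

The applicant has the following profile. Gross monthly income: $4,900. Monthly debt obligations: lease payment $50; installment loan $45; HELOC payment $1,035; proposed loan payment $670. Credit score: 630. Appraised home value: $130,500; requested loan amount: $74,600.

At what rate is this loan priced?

Credit score 630 ≥ 624; Total monthly debts = (50 + 45 + 1,035 + 670) = 1,800. DTI = 1,800/4,900 = 36.7% ≤ 40%
LTV = 74,600/130,500 = 57.2% ≤ 85%
Credit 630 → row 624–661; LTV 57.2% → column ≤59%. Grid cell → 9.525%.

9.525%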